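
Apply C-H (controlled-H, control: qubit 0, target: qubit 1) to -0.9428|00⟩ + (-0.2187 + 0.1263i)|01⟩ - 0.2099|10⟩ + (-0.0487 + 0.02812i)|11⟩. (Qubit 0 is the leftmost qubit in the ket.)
-0.9428|00⟩ + (-0.2187 + 0.1263i)|01⟩ + (-0.1829 + 0.01988i)|10⟩ + (-0.114 - 0.01988i)|11⟩

C-H leaves the control-|0⟩ kets |00⟩, |01⟩ unchanged and applies H to qubit 1 on the control-|1⟩ pair (|10⟩, |11⟩).
H = [[1/√2, 1/√2], [1/√2, -1/√2]].
With a = amp(|10⟩) = -0.2099 and b = amp(|11⟩) = (-0.0487 + 0.02812i):
new amp(|10⟩) = (1/√2)·a + (1/√2)·b = (-0.1829 + 0.01988i)
new amp(|11⟩) = (1/√2)·a + (-1/√2)·b = (-0.114 - 0.01988i)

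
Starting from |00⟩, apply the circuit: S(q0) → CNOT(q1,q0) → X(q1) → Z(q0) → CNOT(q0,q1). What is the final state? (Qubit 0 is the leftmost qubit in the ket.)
|01⟩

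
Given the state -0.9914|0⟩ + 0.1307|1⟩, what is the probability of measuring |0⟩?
0.9829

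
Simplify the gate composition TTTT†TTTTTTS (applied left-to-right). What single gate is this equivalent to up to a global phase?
S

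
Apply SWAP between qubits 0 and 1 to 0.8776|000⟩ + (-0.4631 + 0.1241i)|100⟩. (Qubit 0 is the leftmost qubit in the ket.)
0.8776|000⟩ + (-0.4631 + 0.1241i)|010⟩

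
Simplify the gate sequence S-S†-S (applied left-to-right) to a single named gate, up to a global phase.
S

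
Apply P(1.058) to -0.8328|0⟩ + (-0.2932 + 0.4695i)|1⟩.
-0.8328|0⟩ + (-0.553 - 0.02514i)|1⟩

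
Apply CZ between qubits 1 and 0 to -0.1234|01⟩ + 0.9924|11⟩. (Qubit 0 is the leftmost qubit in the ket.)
-0.1234|01⟩ - 0.9924|11⟩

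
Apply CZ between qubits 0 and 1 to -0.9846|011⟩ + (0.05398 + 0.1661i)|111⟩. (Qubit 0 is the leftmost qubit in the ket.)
-0.9846|011⟩ + (-0.05398 - 0.1661i)|111⟩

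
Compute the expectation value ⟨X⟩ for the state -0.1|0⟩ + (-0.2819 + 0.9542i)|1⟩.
0.05638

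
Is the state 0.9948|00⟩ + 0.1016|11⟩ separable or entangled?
Entangled

Writing the state as a|00⟩ + b|01⟩ + c|10⟩ + d|11⟩, it is a product state iff ad − bc = 0.
Here (a, b, c, d) = (0.9948, 0, 0, 0.1016): ad − bc = (0.9948)(0.1016) − (0)(0) = 0.1011 ≠ 0, so the state is entangled.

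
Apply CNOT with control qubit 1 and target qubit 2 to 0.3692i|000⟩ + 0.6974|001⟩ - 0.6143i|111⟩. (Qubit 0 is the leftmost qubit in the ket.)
0.3692i|000⟩ + 0.6974|001⟩ - 0.6143i|110⟩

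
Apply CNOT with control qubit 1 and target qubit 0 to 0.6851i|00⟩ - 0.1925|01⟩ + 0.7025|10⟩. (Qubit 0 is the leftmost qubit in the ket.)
0.6851i|00⟩ + 0.7025|10⟩ - 0.1925|11⟩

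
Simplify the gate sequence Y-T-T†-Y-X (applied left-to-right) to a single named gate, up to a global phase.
X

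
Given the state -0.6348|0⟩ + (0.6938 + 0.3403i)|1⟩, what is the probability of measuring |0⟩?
0.403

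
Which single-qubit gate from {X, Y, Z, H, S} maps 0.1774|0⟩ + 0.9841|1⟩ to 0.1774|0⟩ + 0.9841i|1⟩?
S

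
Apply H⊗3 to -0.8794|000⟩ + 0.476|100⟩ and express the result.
-0.1426|000⟩ - 0.1426|001⟩ - 0.1426|010⟩ - 0.1426|011⟩ - 0.4792|100⟩ - 0.4792|101⟩ - 0.4792|110⟩ - 0.4792|111⟩

H⊗3 gives amp(|y⟩) = (1/2√2) Σ_x (−1)^(x·y) amp(|x⟩), where x·y is the number of positions in which both x and y have a 1.
|000⟩: (-0.8794 + 0.476)/(2√2) = -0.1426
|001⟩: (-0.8794 + 0.476)/(2√2) = -0.1426
|010⟩: (-0.8794 + 0.476)/(2√2) = -0.1426
|011⟩: (-0.8794 + 0.476)/(2√2) = -0.1426
|100⟩: (-0.8794 - 0.476)/(2√2) = -0.4792
|101⟩: (-0.8794 - 0.476)/(2√2) = -0.4792
|110⟩: (-0.8794 - 0.476)/(2√2) = -0.4792
|111⟩: (-0.8794 - 0.476)/(2√2) = -0.4792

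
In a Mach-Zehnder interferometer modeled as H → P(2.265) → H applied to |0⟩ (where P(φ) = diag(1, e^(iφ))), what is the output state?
(0.1801 + 0.3843i)|0⟩ + (0.8199 - 0.3843i)|1⟩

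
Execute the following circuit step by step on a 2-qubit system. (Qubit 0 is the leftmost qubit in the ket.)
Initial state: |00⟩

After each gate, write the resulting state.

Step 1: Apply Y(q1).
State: i|01⟩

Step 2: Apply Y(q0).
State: -|11⟩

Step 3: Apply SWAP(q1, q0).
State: -|11⟩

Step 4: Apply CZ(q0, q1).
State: |11⟩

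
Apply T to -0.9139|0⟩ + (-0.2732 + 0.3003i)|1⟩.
-0.9139|0⟩ + (-0.4055 + 0.01916i)|1⟩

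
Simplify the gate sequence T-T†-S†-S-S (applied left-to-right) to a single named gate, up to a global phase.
S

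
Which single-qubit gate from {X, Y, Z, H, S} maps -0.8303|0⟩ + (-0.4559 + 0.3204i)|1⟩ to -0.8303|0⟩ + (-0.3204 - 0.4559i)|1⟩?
S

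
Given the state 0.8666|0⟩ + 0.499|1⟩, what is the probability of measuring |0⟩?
0.751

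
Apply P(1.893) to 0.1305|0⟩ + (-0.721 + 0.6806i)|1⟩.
0.1305|0⟩ + (-0.4173 - 0.8994i)|1⟩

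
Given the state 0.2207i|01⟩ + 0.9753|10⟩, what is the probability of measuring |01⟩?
0.04871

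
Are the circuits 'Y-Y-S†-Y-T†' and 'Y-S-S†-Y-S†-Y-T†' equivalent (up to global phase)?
Yes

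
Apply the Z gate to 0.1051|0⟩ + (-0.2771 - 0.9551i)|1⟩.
0.1051|0⟩ + (0.2771 + 0.9551i)|1⟩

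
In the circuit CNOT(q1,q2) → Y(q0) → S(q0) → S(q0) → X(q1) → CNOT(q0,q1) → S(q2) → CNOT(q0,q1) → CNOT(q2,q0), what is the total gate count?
9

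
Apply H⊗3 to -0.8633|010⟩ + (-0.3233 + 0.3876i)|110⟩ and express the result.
(-0.4195 + 0.137i)|000⟩ + (-0.4195 + 0.137i)|001⟩ + (0.4195 - 0.137i)|010⟩ + (0.4195 - 0.137i)|011⟩ + (-0.1909 - 0.137i)|100⟩ + (-0.1909 - 0.137i)|101⟩ + (0.1909 + 0.137i)|110⟩ + (0.1909 + 0.137i)|111⟩

H⊗3 gives amp(|y⟩) = (1/2√2) Σ_x (−1)^(x·y) amp(|x⟩), where x·y is the number of positions in which both x and y have a 1.
|000⟩: (-0.8633 + (-0.3233 + 0.3876i))/(2√2) = (-0.4195 + 0.137i)
|001⟩: (-0.8633 + (-0.3233 + 0.3876i))/(2√2) = (-0.4195 + 0.137i)
|010⟩: (0.8633 - (-0.3233 + 0.3876i))/(2√2) = (0.4195 - 0.137i)
|011⟩: (0.8633 - (-0.3233 + 0.3876i))/(2√2) = (0.4195 - 0.137i)
|100⟩: (-0.8633 - (-0.3233 + 0.3876i))/(2√2) = (-0.1909 - 0.137i)
|101⟩: (-0.8633 - (-0.3233 + 0.3876i))/(2√2) = (-0.1909 - 0.137i)
|110⟩: (0.8633 + (-0.3233 + 0.3876i))/(2√2) = (0.1909 + 0.137i)
|111⟩: (0.8633 + (-0.3233 + 0.3876i))/(2√2) = (0.1909 + 0.137i)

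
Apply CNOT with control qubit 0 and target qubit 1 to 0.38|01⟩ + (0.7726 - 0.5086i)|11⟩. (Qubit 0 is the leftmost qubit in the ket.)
0.38|01⟩ + (0.7726 - 0.5086i)|10⟩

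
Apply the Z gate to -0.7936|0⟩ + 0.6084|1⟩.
-0.7936|0⟩ - 0.6084|1⟩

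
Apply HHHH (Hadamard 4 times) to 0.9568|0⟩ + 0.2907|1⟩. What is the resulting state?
0.9568|0⟩ + 0.2907|1⟩

H² = I, so an even number of Hadamards cancels: H^4 = I and the state is unchanged.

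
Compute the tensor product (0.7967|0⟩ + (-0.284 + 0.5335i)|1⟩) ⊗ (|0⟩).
0.7967|00⟩ + (-0.284 + 0.5335i)|10⟩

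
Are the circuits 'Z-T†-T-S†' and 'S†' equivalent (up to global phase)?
No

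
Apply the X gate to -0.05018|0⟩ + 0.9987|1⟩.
0.9987|0⟩ - 0.05018|1⟩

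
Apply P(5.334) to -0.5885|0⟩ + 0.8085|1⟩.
-0.5885|0⟩ + (0.4708 - 0.6573i)|1⟩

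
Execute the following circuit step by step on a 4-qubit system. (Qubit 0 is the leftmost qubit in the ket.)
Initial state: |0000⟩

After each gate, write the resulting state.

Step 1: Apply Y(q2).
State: i|0010⟩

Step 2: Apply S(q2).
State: -|0010⟩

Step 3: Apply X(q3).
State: -|0011⟩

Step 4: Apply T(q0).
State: -|0011⟩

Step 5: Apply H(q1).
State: -1/√2|0011⟩ - 1/√2|0111⟩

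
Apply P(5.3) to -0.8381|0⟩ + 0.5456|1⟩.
-0.8381|0⟩ + (0.3025 - 0.4541i)|1⟩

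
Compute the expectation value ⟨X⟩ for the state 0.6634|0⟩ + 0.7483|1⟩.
0.9928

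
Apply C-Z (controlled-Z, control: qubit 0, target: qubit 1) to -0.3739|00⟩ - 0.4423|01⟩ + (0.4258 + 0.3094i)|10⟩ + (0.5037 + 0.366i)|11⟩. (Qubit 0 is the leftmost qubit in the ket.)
-0.3739|00⟩ - 0.4423|01⟩ + (0.4258 + 0.3094i)|10⟩ + (-0.5037 - 0.366i)|11⟩

C-Z leaves the control-|0⟩ kets |00⟩, |01⟩ unchanged and applies Z to qubit 1 on the control-|1⟩ pair (|10⟩, |11⟩).
Z = [[1, 0], [0, -1]].
With a = amp(|10⟩) = (0.4258 + 0.3094i) and b = amp(|11⟩) = (0.5037 + 0.366i):
new amp(|10⟩) = (1)·a = (0.4258 + 0.3094i)
new amp(|11⟩) = (-1)·b = (-0.5037 - 0.366i)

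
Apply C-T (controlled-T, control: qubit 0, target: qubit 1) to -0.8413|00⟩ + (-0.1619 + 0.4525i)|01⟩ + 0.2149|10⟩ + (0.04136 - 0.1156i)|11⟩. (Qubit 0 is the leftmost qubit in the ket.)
-0.8413|00⟩ + (-0.1619 + 0.4525i)|01⟩ + 0.2149|10⟩ + (0.111 - 0.0525i)|11⟩

C-T leaves the control-|0⟩ kets |00⟩, |01⟩ unchanged and applies T to qubit 1 on the control-|1⟩ pair (|10⟩, |11⟩).
T = [[1, 0], [0, (1/√2 + (1/√2)i)]].
With a = amp(|10⟩) = 0.2149 and b = amp(|11⟩) = (0.04136 - 0.1156i):
new amp(|10⟩) = (1)·a = 0.2149
new amp(|11⟩) = (1/√2 + (1/√2)i)·b = (0.111 - 0.0525i)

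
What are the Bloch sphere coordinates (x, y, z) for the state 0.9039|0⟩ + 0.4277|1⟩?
(0.7732, 0, 0.6341)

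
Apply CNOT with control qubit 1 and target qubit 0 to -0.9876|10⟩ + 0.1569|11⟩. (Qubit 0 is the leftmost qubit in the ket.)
0.1569|01⟩ - 0.9876|10⟩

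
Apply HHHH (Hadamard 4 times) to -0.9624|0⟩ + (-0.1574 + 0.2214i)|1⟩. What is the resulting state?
-0.9624|0⟩ + (-0.1574 + 0.2214i)|1⟩

H² = I, so an even number of Hadamards cancels: H^4 = I and the state is unchanged.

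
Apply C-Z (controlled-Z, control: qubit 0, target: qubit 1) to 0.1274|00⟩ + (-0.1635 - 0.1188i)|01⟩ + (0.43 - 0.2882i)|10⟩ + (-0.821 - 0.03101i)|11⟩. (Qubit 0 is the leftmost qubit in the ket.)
0.1274|00⟩ + (-0.1635 - 0.1188i)|01⟩ + (0.43 - 0.2882i)|10⟩ + (0.821 + 0.03101i)|11⟩

C-Z leaves the control-|0⟩ kets |00⟩, |01⟩ unchanged and applies Z to qubit 1 on the control-|1⟩ pair (|10⟩, |11⟩).
Z = [[1, 0], [0, -1]].
With a = amp(|10⟩) = (0.43 - 0.2882i) and b = amp(|11⟩) = (-0.821 - 0.03101i):
new amp(|10⟩) = (1)·a = (0.43 - 0.2882i)
new amp(|11⟩) = (-1)·b = (0.821 + 0.03101i)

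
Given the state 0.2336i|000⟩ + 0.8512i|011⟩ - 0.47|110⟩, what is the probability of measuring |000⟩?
0.05457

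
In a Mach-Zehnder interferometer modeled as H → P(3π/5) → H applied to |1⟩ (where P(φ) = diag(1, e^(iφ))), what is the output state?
(0.6545 - 0.4755i)|0⟩ + (0.3455 + 0.4755i)|1⟩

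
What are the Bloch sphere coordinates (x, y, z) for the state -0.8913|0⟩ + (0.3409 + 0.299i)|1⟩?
(-0.6077, -0.533, 0.5888)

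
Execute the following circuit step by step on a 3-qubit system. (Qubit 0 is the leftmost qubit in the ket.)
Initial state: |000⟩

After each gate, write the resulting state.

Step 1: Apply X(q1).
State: |010⟩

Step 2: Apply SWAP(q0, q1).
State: |100⟩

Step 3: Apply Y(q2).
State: i|101⟩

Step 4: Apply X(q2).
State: i|100⟩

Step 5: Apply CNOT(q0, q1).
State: i|110⟩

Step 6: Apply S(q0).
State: -|110⟩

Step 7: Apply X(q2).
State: -|111⟩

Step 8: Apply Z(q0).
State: |111⟩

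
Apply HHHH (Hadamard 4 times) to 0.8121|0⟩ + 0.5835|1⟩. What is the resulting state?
0.8121|0⟩ + 0.5835|1⟩

H² = I, so an even number of Hadamards cancels: H^4 = I and the state is unchanged.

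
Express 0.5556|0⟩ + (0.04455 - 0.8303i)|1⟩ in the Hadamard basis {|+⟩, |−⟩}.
(0.4244 - 0.5871i)|+⟩ + (0.3614 + 0.5871i)|−⟩

With |ψ⟩ = α|0⟩ + β|1⟩, the Hadamard-basis coefficients are ⟨+|ψ⟩ = (α + β)/√2 and ⟨−|ψ⟩ = (α − β)/√2.
Here α = 0.5556, β = (0.04455 - 0.8303i): (α + β)/√2 = (0.4244 - 0.5871i), (α − β)/√2 = (0.3614 + 0.5871i).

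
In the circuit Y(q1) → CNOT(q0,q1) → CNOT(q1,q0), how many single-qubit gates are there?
1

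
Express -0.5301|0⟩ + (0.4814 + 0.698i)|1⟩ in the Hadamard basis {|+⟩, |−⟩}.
(-0.03444 + 0.4936i)|+⟩ + (-0.7152 - 0.4936i)|−⟩

With |ψ⟩ = α|0⟩ + β|1⟩, the Hadamard-basis coefficients are ⟨+|ψ⟩ = (α + β)/√2 and ⟨−|ψ⟩ = (α − β)/√2.
Here α = -0.5301, β = (0.4814 + 0.698i): (α + β)/√2 = (-0.03444 + 0.4936i), (α − β)/√2 = (-0.7152 - 0.4936i).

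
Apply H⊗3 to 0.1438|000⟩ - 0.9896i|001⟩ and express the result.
(0.05084 - 0.3499i)|000⟩ + (0.05084 + 0.3499i)|001⟩ + (0.05084 - 0.3499i)|010⟩ + (0.05084 + 0.3499i)|011⟩ + (0.05084 - 0.3499i)|100⟩ + (0.05084 + 0.3499i)|101⟩ + (0.05084 - 0.3499i)|110⟩ + (0.05084 + 0.3499i)|111⟩

H⊗3 gives amp(|y⟩) = (1/2√2) Σ_x (−1)^(x·y) amp(|x⟩), where x·y is the number of positions in which both x and y have a 1.
|000⟩: (0.1438 - 0.9896i)/(2√2) = (0.05084 - 0.3499i)
|001⟩: (0.1438 + 0.9896i)/(2√2) = (0.05084 + 0.3499i)
|010⟩: (0.1438 - 0.9896i)/(2√2) = (0.05084 - 0.3499i)
|011⟩: (0.1438 + 0.9896i)/(2√2) = (0.05084 + 0.3499i)
|100⟩: (0.1438 - 0.9896i)/(2√2) = (0.05084 - 0.3499i)
|101⟩: (0.1438 + 0.9896i)/(2√2) = (0.05084 + 0.3499i)
|110⟩: (0.1438 - 0.9896i)/(2√2) = (0.05084 - 0.3499i)
|111⟩: (0.1438 + 0.9896i)/(2√2) = (0.05084 + 0.3499i)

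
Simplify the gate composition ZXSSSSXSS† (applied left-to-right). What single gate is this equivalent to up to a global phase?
Z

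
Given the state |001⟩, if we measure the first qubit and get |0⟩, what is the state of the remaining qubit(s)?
|01⟩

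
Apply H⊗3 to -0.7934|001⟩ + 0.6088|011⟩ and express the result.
-0.06527|000⟩ + 0.06527|001⟩ - 0.4958|010⟩ + 0.4958|011⟩ - 0.06527|100⟩ + 0.06527|101⟩ - 0.4958|110⟩ + 0.4958|111⟩

H⊗3 gives amp(|y⟩) = (1/2√2) Σ_x (−1)^(x·y) amp(|x⟩), where x·y is the number of positions in which both x and y have a 1.
|000⟩: (-0.7934 + 0.6088)/(2√2) = -0.06527
|001⟩: (0.7934 - 0.6088)/(2√2) = 0.06527
|010⟩: (-0.7934 - 0.6088)/(2√2) = -0.4958
|011⟩: (0.7934 + 0.6088)/(2√2) = 0.4958
|100⟩: (-0.7934 + 0.6088)/(2√2) = -0.06527
|101⟩: (0.7934 - 0.6088)/(2√2) = 0.06527
|110⟩: (-0.7934 - 0.6088)/(2√2) = -0.4958
|111⟩: (0.7934 + 0.6088)/(2√2) = 0.4958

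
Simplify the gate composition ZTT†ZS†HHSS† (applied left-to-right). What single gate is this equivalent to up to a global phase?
S†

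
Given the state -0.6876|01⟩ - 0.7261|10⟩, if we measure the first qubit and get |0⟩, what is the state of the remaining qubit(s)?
-|1⟩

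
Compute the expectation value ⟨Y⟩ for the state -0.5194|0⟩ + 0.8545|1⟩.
0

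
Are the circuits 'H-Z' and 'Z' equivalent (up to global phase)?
No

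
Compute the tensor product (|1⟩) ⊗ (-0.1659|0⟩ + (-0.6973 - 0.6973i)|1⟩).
-0.1659|10⟩ + (-0.6973 - 0.6973i)|11⟩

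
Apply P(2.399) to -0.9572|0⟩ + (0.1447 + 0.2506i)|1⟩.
-0.9572|0⟩ + (-0.2761 - 0.08678i)|1⟩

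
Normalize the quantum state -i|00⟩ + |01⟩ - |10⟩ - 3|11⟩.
-0.2887i|00⟩ + 0.2887|01⟩ - 0.2887|10⟩ - 0.866|11⟩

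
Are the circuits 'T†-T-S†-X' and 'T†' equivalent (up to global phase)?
No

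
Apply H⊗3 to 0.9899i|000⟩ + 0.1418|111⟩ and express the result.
(0.05013 + 0.35i)|000⟩ + (-0.05013 + 0.35i)|001⟩ + (-0.05013 + 0.35i)|010⟩ + (0.05013 + 0.35i)|011⟩ + (-0.05013 + 0.35i)|100⟩ + (0.05013 + 0.35i)|101⟩ + (0.05013 + 0.35i)|110⟩ + (-0.05013 + 0.35i)|111⟩

H⊗3 gives amp(|y⟩) = (1/2√2) Σ_x (−1)^(x·y) amp(|x⟩), where x·y is the number of positions in which both x and y have a 1.
|000⟩: (0.9899i + 0.1418)/(2√2) = (0.05013 + 0.35i)
|001⟩: (0.9899i - 0.1418)/(2√2) = (-0.05013 + 0.35i)
|010⟩: (0.9899i - 0.1418)/(2√2) = (-0.05013 + 0.35i)
|011⟩: (0.9899i + 0.1418)/(2√2) = (0.05013 + 0.35i)
|100⟩: (0.9899i - 0.1418)/(2√2) = (-0.05013 + 0.35i)
|101⟩: (0.9899i + 0.1418)/(2√2) = (0.05013 + 0.35i)
|110⟩: (0.9899i + 0.1418)/(2√2) = (0.05013 + 0.35i)
|111⟩: (0.9899i - 0.1418)/(2√2) = (-0.05013 + 0.35i)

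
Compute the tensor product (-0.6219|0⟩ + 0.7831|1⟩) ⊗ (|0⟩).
-0.6219|00⟩ + 0.7831|10⟩

amp(|b₁b₂…⟩) = product of the factor amplitudes for bits b₁, b₂, …; only kets whose every factor amplitude is nonzero survive.
|00⟩: (-0.6219)(1) = -0.6219
|10⟩: (0.7831)(1) = 0.7831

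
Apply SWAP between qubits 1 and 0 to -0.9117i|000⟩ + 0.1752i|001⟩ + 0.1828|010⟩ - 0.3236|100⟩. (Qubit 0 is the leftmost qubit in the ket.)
-0.9117i|000⟩ + 0.1752i|001⟩ - 0.3236|010⟩ + 0.1828|100⟩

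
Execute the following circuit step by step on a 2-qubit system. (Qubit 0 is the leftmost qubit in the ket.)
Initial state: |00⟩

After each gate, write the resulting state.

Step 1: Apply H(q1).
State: 1/√2|00⟩ + 1/√2|01⟩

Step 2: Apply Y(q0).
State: (1/√2)i|10⟩ + (1/√2)i|11⟩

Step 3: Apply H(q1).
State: i|10⟩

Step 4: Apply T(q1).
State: i|10⟩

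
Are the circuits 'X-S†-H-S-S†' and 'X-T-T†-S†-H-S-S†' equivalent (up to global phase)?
Yes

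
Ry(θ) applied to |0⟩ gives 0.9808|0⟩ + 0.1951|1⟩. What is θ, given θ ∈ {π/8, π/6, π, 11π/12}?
π/8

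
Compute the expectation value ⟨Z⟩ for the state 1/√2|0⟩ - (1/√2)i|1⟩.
0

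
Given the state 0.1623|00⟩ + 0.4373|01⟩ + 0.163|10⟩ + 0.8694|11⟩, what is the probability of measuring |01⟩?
0.1912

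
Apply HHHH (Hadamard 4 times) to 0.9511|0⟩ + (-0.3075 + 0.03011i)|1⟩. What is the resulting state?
0.9511|0⟩ + (-0.3075 + 0.03011i)|1⟩

H² = I, so an even number of Hadamards cancels: H^4 = I and the state is unchanged.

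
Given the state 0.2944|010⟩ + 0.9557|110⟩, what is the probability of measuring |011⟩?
0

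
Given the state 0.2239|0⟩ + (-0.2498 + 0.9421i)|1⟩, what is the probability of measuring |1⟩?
0.95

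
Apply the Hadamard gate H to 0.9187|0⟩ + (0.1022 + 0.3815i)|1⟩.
(0.7219 + 0.2698i)|0⟩ + (0.5774 - 0.2698i)|1⟩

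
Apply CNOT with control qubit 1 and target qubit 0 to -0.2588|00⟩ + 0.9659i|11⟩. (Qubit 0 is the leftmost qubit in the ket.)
-0.2588|00⟩ + 0.9659i|01⟩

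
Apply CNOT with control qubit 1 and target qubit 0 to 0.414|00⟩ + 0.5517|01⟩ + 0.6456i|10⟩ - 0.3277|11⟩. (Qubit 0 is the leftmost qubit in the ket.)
0.414|00⟩ - 0.3277|01⟩ + 0.6456i|10⟩ + 0.5517|11⟩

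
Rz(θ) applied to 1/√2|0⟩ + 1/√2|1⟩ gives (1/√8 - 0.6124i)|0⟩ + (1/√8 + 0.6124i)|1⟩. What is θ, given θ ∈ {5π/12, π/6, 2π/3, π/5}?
2π/3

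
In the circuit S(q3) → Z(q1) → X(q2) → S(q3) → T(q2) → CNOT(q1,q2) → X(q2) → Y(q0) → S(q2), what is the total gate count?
9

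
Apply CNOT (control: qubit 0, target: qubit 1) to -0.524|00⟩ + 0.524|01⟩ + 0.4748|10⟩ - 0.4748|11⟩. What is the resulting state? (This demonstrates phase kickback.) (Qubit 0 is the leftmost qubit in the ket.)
-0.524|00⟩ + 0.524|01⟩ - 0.4748|10⟩ + 0.4748|11⟩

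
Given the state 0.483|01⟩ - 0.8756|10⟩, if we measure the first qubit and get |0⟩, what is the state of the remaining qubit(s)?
|1⟩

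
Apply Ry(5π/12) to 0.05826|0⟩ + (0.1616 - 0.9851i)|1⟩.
(-0.05216 + 0.5997i)|0⟩ + (0.1637 - 0.7815i)|1⟩

Ry(5π/12) = [[cos(θ/2), −sin(θ/2)], [sin(θ/2), cos(θ/2)]]; θ = 5π/12, cos(θ/2) ≈ 0.793353, sin(θ/2) ≈ 0.608761.
With a = amp(|0⟩) = 0.05826 and b = amp(|1⟩) = (0.1616 - 0.9851i):
new amp(|0⟩) = (0.793353)·a + (-0.608761)·b = (-0.05216 + 0.5997i)
new amp(|1⟩) = (0.608761)·a + (0.793353)·b = (0.1637 - 0.7815i)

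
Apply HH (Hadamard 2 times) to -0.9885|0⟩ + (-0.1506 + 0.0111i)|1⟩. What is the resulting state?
-0.9885|0⟩ + (-0.1506 + 0.0111i)|1⟩

H² = I, so an even number of Hadamards cancels: H^2 = I and the state is unchanged.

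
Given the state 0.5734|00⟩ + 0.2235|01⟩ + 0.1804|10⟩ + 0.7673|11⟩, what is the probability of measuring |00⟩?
0.3288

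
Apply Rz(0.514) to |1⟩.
(0.9672 + 0.2542i)|1⟩

Rz(0.514) = [[e^(−iθ/2), 0], [0, e^(iθ/2)]] with e^(±iθ/2) = cos(θ/2) ± i·sin(θ/2); θ = 0.514, cos(θ/2) ≈ 0.967157, sin(θ/2) ≈ 0.25418.
With a = amp(|0⟩) = 0 and b = amp(|1⟩) = 1:
new amp(|0⟩) = (0.967157 - 0.25418i)·a = 0
new amp(|1⟩) = (0.967157 + 0.25418i)·b = (0.9672 + 0.2542i)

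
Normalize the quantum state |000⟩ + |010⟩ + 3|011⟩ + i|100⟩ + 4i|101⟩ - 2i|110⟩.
0.1768|000⟩ + 0.1768|010⟩ + 0.5303|011⟩ + 0.1768i|100⟩ + (1/√2)i|101⟩ - (1/√8)i|110⟩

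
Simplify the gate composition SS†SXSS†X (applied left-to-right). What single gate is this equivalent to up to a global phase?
S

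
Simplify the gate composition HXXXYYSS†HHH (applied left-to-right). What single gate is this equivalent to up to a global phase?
Z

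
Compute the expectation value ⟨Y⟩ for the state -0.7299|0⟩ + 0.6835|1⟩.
0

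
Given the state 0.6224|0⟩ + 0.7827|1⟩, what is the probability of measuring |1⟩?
0.6126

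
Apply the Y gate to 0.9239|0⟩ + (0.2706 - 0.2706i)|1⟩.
(-0.2706 - 0.2706i)|0⟩ + 0.9239i|1⟩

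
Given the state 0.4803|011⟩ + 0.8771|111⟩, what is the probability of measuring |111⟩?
0.7693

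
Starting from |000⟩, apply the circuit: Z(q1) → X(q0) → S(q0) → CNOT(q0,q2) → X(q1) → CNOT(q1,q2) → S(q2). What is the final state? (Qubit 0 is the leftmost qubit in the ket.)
i|110⟩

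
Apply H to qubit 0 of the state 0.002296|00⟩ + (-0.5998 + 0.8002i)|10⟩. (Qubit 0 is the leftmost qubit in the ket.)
(-0.4225 + 0.5658i)|00⟩ + (0.4257 - 0.5658i)|10⟩

H on qubit 0 mixes each pair of kets that differ only in qubit 0: amplitudes (a, b) of (|…0…⟩, |…1…⟩) become ((a + b)/√2, (a − b)/√2). Kets absent from the input have amplitude 0.
(|00⟩, |10⟩): (a, b) = (0.002296, (-0.5998 + 0.8002i)) → ((-0.4225 + 0.5658i), (0.4257 - 0.5658i))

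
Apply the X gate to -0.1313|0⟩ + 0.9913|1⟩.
0.9913|0⟩ - 0.1313|1⟩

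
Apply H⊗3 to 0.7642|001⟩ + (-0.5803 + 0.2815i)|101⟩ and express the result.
(0.06502 + 0.09953i)|000⟩ + (-0.06502 - 0.09953i)|001⟩ + (0.06502 + 0.09953i)|010⟩ + (-0.06502 - 0.09953i)|011⟩ + (0.4754 - 0.09953i)|100⟩ + (-0.4754 + 0.09953i)|101⟩ + (0.4754 - 0.09953i)|110⟩ + (-0.4754 + 0.09953i)|111⟩

H⊗3 gives amp(|y⟩) = (1/2√2) Σ_x (−1)^(x·y) amp(|x⟩), where x·y is the number of positions in which both x and y have a 1.
|000⟩: (0.7642 + (-0.5803 + 0.2815i))/(2√2) = (0.06502 + 0.09953i)
|001⟩: (-0.7642 - (-0.5803 + 0.2815i))/(2√2) = (-0.06502 - 0.09953i)
|010⟩: (0.7642 + (-0.5803 + 0.2815i))/(2√2) = (0.06502 + 0.09953i)
|011⟩: (-0.7642 - (-0.5803 + 0.2815i))/(2√2) = (-0.06502 - 0.09953i)
|100⟩: (0.7642 - (-0.5803 + 0.2815i))/(2√2) = (0.4754 - 0.09953i)
|101⟩: (-0.7642 + (-0.5803 + 0.2815i))/(2√2) = (-0.4754 + 0.09953i)
|110⟩: (0.7642 - (-0.5803 + 0.2815i))/(2√2) = (0.4754 - 0.09953i)
|111⟩: (-0.7642 + (-0.5803 + 0.2815i))/(2√2) = (-0.4754 + 0.09953i)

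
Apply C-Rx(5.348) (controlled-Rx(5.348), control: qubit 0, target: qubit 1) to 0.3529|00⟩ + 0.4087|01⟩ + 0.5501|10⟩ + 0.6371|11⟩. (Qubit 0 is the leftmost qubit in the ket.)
0.3529|00⟩ + 0.4087|01⟩ + (-0.4911 - 0.2872i)|10⟩ + (-0.5687 - 0.248i)|11⟩

C-Rx(5.348) leaves the control-|0⟩ kets |00⟩, |01⟩ unchanged and applies Rx(5.348) to qubit 1 on the control-|1⟩ pair (|10⟩, |11⟩).
Rx(5.348) = [[cos(θ/2), −i·sin(θ/2)], [−i·sin(θ/2), cos(θ/2)]]; θ = 5.348, cos(θ/2) ≈ -0.892656, sin(θ/2) ≈ 0.450739.
With a = amp(|10⟩) = 0.5501 and b = amp(|11⟩) = 0.6371:
new amp(|10⟩) = (-0.892656)·a + (-0.450739i)·b = (-0.4911 - 0.2872i)
new amp(|11⟩) = (-0.450739i)·a + (-0.892656)·b = (-0.5687 - 0.248i)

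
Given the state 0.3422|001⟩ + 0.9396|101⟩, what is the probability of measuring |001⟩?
0.1171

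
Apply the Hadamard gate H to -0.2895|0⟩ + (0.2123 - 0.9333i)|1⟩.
(-0.05459 - 0.6599i)|0⟩ + (-0.3548 + 0.6599i)|1⟩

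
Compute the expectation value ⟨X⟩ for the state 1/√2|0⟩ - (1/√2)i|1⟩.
0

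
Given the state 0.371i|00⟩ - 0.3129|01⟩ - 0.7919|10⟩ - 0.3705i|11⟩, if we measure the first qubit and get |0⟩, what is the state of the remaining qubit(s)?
0.7644i|0⟩ - 0.6447|1⟩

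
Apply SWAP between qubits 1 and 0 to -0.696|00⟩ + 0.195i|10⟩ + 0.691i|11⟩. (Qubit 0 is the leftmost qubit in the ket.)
-0.696|00⟩ + 0.195i|01⟩ + 0.691i|11⟩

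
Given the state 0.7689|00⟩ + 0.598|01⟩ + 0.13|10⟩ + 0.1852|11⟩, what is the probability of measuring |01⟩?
0.3576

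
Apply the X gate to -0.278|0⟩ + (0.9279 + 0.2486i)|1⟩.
(0.9279 + 0.2486i)|0⟩ - 0.278|1⟩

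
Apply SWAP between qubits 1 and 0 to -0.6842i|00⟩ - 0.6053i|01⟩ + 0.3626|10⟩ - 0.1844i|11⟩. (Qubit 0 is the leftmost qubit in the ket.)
-0.6842i|00⟩ + 0.3626|01⟩ - 0.6053i|10⟩ - 0.1844i|11⟩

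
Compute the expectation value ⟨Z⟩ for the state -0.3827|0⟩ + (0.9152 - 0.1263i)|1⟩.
-0.7071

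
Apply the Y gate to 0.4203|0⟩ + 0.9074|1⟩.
-0.9074i|0⟩ + 0.4203i|1⟩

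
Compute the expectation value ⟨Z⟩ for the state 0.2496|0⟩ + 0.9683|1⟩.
-0.8753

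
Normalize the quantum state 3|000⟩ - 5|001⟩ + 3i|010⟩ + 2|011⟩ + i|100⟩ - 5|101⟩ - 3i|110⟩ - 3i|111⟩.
0.3145|000⟩ - 0.5241|001⟩ + 0.3145i|010⟩ + 0.2097|011⟩ + 0.1048i|100⟩ - 0.5241|101⟩ - 0.3145i|110⟩ - 0.3145i|111⟩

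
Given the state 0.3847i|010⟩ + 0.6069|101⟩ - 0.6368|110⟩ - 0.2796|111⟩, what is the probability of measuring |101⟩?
0.3683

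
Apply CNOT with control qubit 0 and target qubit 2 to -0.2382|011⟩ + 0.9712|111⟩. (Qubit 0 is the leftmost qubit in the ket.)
-0.2382|011⟩ + 0.9712|110⟩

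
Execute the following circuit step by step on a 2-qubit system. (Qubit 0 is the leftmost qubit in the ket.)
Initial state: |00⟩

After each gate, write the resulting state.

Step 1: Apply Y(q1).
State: i|01⟩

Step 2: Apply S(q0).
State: i|01⟩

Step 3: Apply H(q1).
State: (1/√2)i|00⟩ - (1/√2)i|01⟩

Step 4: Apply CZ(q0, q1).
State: (1/√2)i|00⟩ - (1/√2)i|01⟩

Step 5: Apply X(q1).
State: -(1/√2)i|00⟩ + (1/√2)i|01⟩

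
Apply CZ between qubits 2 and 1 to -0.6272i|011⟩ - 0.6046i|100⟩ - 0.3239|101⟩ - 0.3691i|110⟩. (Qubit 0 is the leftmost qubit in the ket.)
0.6272i|011⟩ - 0.6046i|100⟩ - 0.3239|101⟩ - 0.3691i|110⟩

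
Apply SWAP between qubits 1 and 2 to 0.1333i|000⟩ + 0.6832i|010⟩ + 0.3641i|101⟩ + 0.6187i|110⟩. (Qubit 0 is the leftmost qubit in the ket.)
0.1333i|000⟩ + 0.6832i|001⟩ + 0.6187i|101⟩ + 0.3641i|110⟩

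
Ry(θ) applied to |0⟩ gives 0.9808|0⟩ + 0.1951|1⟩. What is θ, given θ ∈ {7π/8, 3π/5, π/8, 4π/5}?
π/8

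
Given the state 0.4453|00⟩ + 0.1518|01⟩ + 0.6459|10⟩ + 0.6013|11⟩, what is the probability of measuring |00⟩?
0.1983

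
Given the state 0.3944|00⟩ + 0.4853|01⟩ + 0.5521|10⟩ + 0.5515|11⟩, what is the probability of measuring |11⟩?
0.3042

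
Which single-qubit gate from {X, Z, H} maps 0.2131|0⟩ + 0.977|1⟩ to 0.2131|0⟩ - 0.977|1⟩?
Z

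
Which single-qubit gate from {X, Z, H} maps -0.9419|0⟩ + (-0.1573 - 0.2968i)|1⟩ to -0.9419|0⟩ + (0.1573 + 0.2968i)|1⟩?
Z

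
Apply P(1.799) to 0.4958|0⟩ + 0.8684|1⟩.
0.4958|0⟩ + (-0.1965 + 0.8459i)|1⟩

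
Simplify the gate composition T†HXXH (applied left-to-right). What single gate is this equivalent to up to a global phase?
T†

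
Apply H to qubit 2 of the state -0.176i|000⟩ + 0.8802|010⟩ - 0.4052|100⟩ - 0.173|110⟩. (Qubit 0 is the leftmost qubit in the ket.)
-0.1245i|000⟩ - 0.1245i|001⟩ + 0.6224|010⟩ + 0.6224|011⟩ - 0.2865|100⟩ - 0.2865|101⟩ - 0.1223|110⟩ - 0.1223|111⟩

H on qubit 2 mixes each pair of kets that differ only in qubit 2: amplitudes (a, b) of (|…0…⟩, |…1…⟩) become ((a + b)/√2, (a − b)/√2). Kets absent from the input have amplitude 0.
(|000⟩, |001⟩): (a, b) = (-0.176i, 0) → (-0.1245i, -0.1245i)
(|010⟩, |011⟩): (a, b) = (0.8802, 0) → (0.6224, 0.6224)
(|100⟩, |101⟩): (a, b) = (-0.4052, 0) → (-0.2865, -0.2865)
(|110⟩, |111⟩): (a, b) = (-0.173, 0) → (-0.1223, -0.1223)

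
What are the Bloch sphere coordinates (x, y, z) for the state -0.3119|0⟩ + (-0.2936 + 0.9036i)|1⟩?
(0.1831, -0.5637, -0.8054)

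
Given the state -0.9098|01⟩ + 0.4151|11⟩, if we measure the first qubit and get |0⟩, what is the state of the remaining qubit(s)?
-|1⟩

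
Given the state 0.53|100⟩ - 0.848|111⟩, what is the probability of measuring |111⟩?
0.7191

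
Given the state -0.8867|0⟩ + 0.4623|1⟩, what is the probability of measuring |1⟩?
0.2137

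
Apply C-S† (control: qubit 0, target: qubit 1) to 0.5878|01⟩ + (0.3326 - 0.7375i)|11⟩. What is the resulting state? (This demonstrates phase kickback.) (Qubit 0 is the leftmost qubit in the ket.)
0.5878|01⟩ + (-0.7375 - 0.3326i)|11⟩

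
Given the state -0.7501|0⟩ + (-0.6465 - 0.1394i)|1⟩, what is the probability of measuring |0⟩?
0.5627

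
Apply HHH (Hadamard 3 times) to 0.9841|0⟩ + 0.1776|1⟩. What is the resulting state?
0.8214|0⟩ + 0.5703|1⟩

H² = I, so H^3 = H: a single Hadamard. With (a, b) = (0.9841, 0.1776), H gives ((a + b)/√2, (a − b)/√2) = (0.8214, 0.5703).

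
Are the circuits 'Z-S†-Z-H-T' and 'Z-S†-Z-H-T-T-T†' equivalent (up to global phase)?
Yes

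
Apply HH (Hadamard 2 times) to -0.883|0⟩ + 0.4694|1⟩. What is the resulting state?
-0.883|0⟩ + 0.4694|1⟩

H² = I, so an even number of Hadamards cancels: H^2 = I and the state is unchanged.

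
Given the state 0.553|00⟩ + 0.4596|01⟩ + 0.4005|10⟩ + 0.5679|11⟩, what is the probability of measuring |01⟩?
0.2112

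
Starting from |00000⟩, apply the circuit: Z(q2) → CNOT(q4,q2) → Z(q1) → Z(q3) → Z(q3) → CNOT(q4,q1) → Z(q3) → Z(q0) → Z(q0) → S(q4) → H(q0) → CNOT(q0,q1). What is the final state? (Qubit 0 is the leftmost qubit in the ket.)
1/√2|00000⟩ + 1/√2|11000⟩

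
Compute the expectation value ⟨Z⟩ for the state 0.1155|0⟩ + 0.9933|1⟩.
-0.9733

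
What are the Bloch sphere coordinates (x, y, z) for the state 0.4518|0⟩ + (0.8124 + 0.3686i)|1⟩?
(0.7341, 0.3331, -0.5917)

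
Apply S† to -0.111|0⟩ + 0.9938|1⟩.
-0.111|0⟩ - 0.9938i|1⟩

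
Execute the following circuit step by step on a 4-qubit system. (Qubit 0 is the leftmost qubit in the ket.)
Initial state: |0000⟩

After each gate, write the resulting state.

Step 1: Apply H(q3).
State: 1/√2|0000⟩ + 1/√2|0001⟩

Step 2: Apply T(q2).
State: 1/√2|0000⟩ + 1/√2|0001⟩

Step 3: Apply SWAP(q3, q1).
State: 1/√2|0000⟩ + 1/√2|0100⟩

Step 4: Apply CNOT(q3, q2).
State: 1/√2|0000⟩ + 1/√2|0100⟩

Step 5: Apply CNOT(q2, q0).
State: 1/√2|0000⟩ + 1/√2|0100⟩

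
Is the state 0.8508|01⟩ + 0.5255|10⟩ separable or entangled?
Entangled

Writing the state as a|00⟩ + b|01⟩ + c|10⟩ + d|11⟩, it is a product state iff ad − bc = 0.
Here (a, b, c, d) = (0, 0.8508, 0.5255, 0): ad − bc = (0)(0) − (0.8508)(0.5255) = -0.4471 ≠ 0, so the state is entangled.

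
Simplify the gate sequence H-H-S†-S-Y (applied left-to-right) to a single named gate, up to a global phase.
Y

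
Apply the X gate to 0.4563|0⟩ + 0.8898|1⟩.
0.8898|0⟩ + 0.4563|1⟩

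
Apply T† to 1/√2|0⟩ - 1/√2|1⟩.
1/√2|0⟩ + (-1/2 + (1/2)i)|1⟩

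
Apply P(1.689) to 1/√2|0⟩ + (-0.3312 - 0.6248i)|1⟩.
1/√2|0⟩ + (0.6595 - 0.2552i)|1⟩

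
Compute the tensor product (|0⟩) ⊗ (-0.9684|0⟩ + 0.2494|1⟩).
-0.9684|00⟩ + 0.2494|01⟩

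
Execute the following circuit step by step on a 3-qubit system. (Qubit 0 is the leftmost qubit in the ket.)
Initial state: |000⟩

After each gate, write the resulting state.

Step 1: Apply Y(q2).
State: i|001⟩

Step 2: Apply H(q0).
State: (1/√2)i|001⟩ + (1/√2)i|101⟩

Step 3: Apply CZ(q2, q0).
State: (1/√2)i|001⟩ - (1/√2)i|101⟩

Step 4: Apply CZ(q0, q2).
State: (1/√2)i|001⟩ + (1/√2)i|101⟩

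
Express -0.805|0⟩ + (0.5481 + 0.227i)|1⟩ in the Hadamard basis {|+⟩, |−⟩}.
(-0.1817 + 0.1605i)|+⟩ + (-0.9568 - 0.1605i)|−⟩

With |ψ⟩ = α|0⟩ + β|1⟩, the Hadamard-basis coefficients are ⟨+|ψ⟩ = (α + β)/√2 and ⟨−|ψ⟩ = (α − β)/√2.
Here α = -0.805, β = (0.5481 + 0.227i): (α + β)/√2 = (-0.1817 + 0.1605i), (α − β)/√2 = (-0.9568 - 0.1605i).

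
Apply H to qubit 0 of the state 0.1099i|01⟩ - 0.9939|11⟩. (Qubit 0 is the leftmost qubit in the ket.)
(-0.7028 + 0.07771i)|01⟩ + (0.7028 + 0.07771i)|11⟩

H on qubit 0 mixes each pair of kets that differ only in qubit 0: amplitudes (a, b) of (|…0…⟩, |…1…⟩) become ((a + b)/√2, (a − b)/√2). Kets absent from the input have amplitude 0.
(|01⟩, |11⟩): (a, b) = (0.1099i, -0.9939) → ((-0.7028 + 0.07771i), (0.7028 + 0.07771i))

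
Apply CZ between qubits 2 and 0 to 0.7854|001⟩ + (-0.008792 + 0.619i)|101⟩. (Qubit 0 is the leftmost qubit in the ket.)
0.7854|001⟩ + (0.008792 - 0.619i)|101⟩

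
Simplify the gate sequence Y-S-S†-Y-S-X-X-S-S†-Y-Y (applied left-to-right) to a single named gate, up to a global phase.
S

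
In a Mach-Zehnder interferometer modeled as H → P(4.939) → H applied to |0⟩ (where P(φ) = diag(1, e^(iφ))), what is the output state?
(0.6123 - 0.4872i)|0⟩ + (0.3877 + 0.4872i)|1⟩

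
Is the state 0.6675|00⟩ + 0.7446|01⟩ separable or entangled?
Separable

Writing the state as a|00⟩ + b|01⟩ + c|10⟩ + d|11⟩, it is a product state iff ad − bc = 0.
Here (a, b, c, d) = (0.6675, 0.7446, 0, 0): ad − bc = (0.6675)(0) − (0.7446)(0) = 0, so the state is separable.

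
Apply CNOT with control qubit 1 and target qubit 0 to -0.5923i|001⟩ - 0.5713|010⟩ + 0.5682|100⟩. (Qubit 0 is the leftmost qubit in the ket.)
-0.5923i|001⟩ + 0.5682|100⟩ - 0.5713|110⟩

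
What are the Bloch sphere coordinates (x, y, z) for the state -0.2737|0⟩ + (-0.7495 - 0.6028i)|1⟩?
(0.4103, 0.33, -0.8502)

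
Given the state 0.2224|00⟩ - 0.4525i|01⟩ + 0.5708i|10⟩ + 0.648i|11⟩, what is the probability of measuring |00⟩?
0.04946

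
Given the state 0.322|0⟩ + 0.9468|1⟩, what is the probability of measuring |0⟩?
0.1037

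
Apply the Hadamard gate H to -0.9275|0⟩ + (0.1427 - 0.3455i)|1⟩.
(-0.5549 - 0.2443i)|0⟩ + (-0.7567 + 0.2443i)|1⟩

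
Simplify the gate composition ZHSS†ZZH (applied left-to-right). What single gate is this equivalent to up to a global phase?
Z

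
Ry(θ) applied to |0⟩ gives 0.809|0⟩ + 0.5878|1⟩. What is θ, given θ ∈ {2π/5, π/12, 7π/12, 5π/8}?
2π/5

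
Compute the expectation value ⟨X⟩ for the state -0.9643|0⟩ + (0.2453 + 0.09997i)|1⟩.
-0.4731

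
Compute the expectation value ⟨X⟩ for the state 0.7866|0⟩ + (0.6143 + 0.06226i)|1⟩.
0.9664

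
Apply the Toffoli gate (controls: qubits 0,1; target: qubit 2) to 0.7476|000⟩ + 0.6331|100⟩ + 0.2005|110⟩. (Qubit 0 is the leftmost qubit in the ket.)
0.7476|000⟩ + 0.6331|100⟩ + 0.2005|111⟩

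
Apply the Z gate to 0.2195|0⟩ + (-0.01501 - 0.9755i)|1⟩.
0.2195|0⟩ + (0.01501 + 0.9755i)|1⟩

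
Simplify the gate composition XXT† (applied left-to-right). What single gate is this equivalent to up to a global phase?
T†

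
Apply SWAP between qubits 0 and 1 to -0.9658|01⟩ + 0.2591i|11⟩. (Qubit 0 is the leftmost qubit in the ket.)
-0.9658|10⟩ + 0.2591i|11⟩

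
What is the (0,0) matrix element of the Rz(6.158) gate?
(-0.998 - 0.06255i)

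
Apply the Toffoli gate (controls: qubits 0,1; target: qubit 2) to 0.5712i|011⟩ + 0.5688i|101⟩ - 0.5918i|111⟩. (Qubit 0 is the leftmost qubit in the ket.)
0.5712i|011⟩ + 0.5688i|101⟩ - 0.5918i|110⟩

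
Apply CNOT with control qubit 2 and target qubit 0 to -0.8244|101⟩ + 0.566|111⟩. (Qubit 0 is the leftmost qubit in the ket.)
-0.8244|001⟩ + 0.566|011⟩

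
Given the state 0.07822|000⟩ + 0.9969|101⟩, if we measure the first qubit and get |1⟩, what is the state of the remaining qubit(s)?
|01⟩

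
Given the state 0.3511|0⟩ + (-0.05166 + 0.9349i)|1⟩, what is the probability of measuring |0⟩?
0.1233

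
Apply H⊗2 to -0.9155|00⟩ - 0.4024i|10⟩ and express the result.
(-0.4578 - 0.2012i)|00⟩ + (-0.4578 - 0.2012i)|01⟩ + (-0.4578 + 0.2012i)|10⟩ + (-0.4578 + 0.2012i)|11⟩

H⊗2 gives amp(|y⟩) = (1/2) Σ_x (−1)^(x·y) amp(|x⟩), where x·y is the number of positions in which both x and y have a 1.
|00⟩: (-0.9155 - 0.4024i)/2 = (-0.4578 - 0.2012i)
|01⟩: (-0.9155 - 0.4024i)/2 = (-0.4578 - 0.2012i)
|10⟩: (-0.9155 + 0.4024i)/2 = (-0.4578 + 0.2012i)
|11⟩: (-0.9155 + 0.4024i)/2 = (-0.4578 + 0.2012i)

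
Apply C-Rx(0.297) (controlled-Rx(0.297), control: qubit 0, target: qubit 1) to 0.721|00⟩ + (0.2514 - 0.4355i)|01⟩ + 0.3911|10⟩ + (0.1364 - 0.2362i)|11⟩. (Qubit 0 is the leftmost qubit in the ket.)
0.721|00⟩ + (0.2514 - 0.4355i)|01⟩ + (0.3518 - 0.02018i)|10⟩ + (0.1349 - 0.2915i)|11⟩

C-Rx(0.297) leaves the control-|0⟩ kets |00⟩, |01⟩ unchanged and applies Rx(0.297) to qubit 1 on the control-|1⟩ pair (|10⟩, |11⟩).
Rx(0.297) = [[cos(θ/2), −i·sin(θ/2)], [−i·sin(θ/2), cos(θ/2)]]; θ = 0.297, cos(θ/2) ≈ 0.988994, sin(θ/2) ≈ 0.147955.
With a = amp(|10⟩) = 0.3911 and b = amp(|11⟩) = (0.1364 - 0.2362i):
new amp(|10⟩) = (0.988994)·a + (-0.147955i)·b = (0.3518 - 0.02018i)
new amp(|11⟩) = (-0.147955i)·a + (0.988994)·b = (0.1349 - 0.2915i)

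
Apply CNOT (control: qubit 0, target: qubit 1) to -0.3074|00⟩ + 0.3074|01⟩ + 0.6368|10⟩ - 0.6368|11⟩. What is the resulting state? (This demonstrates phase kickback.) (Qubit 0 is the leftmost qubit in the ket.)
-0.3074|00⟩ + 0.3074|01⟩ - 0.6368|10⟩ + 0.6368|11⟩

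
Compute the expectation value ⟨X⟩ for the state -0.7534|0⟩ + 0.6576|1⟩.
-0.9909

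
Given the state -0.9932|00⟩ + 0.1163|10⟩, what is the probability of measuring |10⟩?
0.01353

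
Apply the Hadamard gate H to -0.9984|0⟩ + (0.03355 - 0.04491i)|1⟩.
(-0.6823 - 0.03176i)|0⟩ + (-0.7297 + 0.03176i)|1⟩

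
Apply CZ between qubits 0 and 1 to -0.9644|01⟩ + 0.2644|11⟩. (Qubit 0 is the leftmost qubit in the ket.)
-0.9644|01⟩ - 0.2644|11⟩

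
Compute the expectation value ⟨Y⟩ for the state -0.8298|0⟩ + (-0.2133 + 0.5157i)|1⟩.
-0.8559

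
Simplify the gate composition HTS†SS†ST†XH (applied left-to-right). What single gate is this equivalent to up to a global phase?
Z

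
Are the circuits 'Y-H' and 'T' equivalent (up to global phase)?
No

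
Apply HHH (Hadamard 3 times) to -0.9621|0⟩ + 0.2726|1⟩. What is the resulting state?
-0.4876|0⟩ - 0.8731|1⟩

H² = I, so H^3 = H: a single Hadamard. With (a, b) = (-0.9621, 0.2726), H gives ((a + b)/√2, (a − b)/√2) = (-0.4876, -0.8731).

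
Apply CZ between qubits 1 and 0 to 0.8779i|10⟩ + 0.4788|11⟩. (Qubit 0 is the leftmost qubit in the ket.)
0.8779i|10⟩ - 0.4788|11⟩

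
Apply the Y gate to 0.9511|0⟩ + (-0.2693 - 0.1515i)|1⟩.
(-0.1515 + 0.2693i)|0⟩ + 0.9511i|1⟩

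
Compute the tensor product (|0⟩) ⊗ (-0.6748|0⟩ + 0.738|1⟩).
-0.6748|00⟩ + 0.738|01⟩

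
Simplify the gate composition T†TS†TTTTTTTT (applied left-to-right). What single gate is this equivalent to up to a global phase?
S†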